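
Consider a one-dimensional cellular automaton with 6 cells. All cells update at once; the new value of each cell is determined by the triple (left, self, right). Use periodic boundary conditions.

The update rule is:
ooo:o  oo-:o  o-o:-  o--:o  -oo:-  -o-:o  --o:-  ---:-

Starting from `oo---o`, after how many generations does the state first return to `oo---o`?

6

ooo---
-ooo--
--ooo-
---ooo
o---oo
oo---o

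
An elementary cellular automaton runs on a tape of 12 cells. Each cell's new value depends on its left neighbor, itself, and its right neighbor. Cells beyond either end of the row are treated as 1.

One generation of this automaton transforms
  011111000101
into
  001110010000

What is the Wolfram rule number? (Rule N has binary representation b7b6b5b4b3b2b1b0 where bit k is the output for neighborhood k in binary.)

position 2: 111 → 1  (bit 7 = 1)
position 5: 110 → 0  (bit 6 = 0)
position 0: 101 → 0  (bit 5 = 0)
position 6: 100 → 0  (bit 4 = 0)
position 1: 011 → 0  (bit 3 = 0)
position 9: 010 → 0  (bit 2 = 0)
position 8: 001 → 0  (bit 1 = 0)
position 7: 000 → 1  (bit 0 = 1)
bits b7..b0 = 10000001 = 129

129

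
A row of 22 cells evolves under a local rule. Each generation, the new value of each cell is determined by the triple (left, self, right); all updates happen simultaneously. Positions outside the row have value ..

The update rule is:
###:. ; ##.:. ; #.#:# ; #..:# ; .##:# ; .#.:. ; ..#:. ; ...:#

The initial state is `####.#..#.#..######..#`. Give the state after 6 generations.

#...#.#..#.#.#.....#..
.##..#.#..#.#.####..##
.#.#..#.#..#.##...#.#.
..#.#..#.#..##.##..#.#
#..#.#..#.#.#.##.#..#.
.#..#.#..#.#.##.#.#..#

.#..#.#..#.#.##.#.#..#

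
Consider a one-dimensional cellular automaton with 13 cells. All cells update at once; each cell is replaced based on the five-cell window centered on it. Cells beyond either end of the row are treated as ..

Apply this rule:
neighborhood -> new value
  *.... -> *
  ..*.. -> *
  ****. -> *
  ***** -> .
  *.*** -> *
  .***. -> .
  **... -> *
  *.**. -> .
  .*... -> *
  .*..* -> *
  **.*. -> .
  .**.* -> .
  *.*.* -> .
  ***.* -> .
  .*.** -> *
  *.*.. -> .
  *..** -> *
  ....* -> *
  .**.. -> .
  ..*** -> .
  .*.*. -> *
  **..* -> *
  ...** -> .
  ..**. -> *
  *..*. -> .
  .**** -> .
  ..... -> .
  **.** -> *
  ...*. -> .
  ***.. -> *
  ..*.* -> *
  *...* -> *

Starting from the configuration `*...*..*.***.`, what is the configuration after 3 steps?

***.**.***.**
...*..**..*..
.*.****.*.***

.*.****.*.***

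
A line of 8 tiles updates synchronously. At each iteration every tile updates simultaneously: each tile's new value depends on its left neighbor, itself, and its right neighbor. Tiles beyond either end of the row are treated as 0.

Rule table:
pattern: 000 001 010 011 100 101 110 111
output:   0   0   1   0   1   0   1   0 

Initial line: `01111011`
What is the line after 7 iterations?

iteration 1: 00001001
iteration 2: 00001101
iteration 3: 00000101
iteration 4: 00000101  (fixed point — unchanged through iteration 7)

00000101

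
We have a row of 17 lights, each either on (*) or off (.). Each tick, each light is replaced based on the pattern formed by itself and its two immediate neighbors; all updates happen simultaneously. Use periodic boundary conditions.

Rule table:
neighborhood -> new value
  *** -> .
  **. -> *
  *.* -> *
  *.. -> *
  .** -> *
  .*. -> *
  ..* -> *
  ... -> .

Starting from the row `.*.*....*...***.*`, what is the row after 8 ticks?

*****..***.**.***
....****.******..
...**..***....**.
..******.**..****
***....*******..*
..**..**.....****
*********...**..*
........**.******

........**.******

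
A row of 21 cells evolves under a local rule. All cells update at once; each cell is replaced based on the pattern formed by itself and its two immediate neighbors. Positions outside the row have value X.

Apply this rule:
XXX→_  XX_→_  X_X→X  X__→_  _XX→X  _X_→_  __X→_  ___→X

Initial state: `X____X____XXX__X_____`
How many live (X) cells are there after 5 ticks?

__XX___XX_X______XXX_
__X__X_X_X__XXXX_X__X
______X_X___X___X___X
_XXXX__X__X___X___X_X
XX__________X___X__XX
count of X: 6

6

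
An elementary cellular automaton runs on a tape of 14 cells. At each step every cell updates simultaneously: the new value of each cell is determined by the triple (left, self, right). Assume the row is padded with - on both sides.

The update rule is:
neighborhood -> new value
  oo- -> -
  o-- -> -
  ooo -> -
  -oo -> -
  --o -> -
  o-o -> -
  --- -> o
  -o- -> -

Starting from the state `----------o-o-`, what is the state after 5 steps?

step 1: ooooooooo-----
step 2: ----------oooo
step 3: ooooooooo-----  (repeats step 1; period 2)
step 5: ooooooooo-----

ooooooooo-----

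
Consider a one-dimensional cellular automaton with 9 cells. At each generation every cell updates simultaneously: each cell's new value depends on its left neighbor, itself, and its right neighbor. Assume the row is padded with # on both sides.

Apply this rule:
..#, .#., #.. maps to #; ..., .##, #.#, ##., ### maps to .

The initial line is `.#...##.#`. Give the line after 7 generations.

.#..#..##

.##.#....
....##..#
#..#..##.
.#####...
......#.#
#....##..
.#..#..##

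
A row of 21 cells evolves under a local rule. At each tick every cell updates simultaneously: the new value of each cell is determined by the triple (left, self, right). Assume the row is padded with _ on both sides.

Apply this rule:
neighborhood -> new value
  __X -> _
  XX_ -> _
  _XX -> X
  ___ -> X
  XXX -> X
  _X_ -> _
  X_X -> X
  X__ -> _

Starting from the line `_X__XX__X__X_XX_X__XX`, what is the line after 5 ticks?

____X_______XX_X___X_
XXX___XXXXX_X_X__X___
XX__X_XXXX_X_X_____XX
X____XXXX_X_X__XXX_X_
__XX_XXX_X_X___XX_X__

__XX_XXX_X_X___XX_X__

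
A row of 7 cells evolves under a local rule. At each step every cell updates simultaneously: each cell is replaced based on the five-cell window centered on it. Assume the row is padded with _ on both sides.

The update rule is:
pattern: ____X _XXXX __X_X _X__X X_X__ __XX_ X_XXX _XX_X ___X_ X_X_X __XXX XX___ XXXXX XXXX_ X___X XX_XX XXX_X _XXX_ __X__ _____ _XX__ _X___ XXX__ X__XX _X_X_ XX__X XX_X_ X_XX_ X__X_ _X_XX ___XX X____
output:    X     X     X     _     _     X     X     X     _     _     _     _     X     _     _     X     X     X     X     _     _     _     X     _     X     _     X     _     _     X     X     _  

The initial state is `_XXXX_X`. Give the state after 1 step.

X_X_XX_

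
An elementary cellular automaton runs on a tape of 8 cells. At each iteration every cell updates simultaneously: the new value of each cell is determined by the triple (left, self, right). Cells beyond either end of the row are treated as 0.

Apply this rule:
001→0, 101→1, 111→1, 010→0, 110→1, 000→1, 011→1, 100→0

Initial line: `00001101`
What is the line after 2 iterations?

11111110

11101110
11111110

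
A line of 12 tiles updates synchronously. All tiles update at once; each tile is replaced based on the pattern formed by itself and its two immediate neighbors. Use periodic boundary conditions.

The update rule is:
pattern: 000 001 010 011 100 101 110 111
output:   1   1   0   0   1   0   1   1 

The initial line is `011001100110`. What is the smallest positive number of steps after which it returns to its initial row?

101110111011
100110011001
111011101110
011001100110

4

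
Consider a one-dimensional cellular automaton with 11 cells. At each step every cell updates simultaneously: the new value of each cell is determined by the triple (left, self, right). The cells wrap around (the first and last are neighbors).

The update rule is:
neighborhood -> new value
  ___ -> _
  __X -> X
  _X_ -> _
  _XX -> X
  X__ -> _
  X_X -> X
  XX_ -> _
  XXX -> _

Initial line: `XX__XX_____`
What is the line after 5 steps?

X_____XX__X

X__XX_____X
__XX_____XX
_XX_____XX_
XX_____XX__
X_____XX__X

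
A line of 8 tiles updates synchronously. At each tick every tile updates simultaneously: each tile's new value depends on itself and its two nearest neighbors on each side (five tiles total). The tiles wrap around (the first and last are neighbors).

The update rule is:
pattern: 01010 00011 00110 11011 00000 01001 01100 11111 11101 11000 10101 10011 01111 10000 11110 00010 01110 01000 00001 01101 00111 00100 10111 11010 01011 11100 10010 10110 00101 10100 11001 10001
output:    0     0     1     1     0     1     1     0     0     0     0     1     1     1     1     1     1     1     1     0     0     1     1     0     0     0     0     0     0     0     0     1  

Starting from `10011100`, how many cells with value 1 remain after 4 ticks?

4

11101000
01000110
01110110
10101010
count of 1: 4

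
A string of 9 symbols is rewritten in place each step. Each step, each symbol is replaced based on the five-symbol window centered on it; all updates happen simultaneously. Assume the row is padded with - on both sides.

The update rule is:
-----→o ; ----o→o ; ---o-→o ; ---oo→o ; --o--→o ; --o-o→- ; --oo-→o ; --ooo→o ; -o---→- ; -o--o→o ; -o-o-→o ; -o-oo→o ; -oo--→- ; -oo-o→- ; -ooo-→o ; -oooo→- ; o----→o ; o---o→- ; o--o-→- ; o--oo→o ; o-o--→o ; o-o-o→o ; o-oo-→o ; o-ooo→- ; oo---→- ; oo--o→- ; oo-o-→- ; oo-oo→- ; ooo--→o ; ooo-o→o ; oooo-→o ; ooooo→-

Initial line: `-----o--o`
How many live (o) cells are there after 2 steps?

4

ooooooo-o
o----oo-o
count of o: 4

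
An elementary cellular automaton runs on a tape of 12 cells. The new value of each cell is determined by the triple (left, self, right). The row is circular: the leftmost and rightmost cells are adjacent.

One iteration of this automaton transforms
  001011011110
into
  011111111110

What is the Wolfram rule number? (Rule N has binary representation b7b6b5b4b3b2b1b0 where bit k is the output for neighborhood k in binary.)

238

position 8: 111 → 1  (bit 7 = 1)
position 5: 110 → 1  (bit 6 = 1)
position 3: 101 → 1  (bit 5 = 1)
position 11: 100 → 0  (bit 4 = 0)
position 4: 011 → 1  (bit 3 = 1)
position 2: 010 → 1  (bit 2 = 1)
position 1: 001 → 1  (bit 1 = 1)
position 0: 000 → 0  (bit 0 = 0)
bits b7..b0 = 11101110 = 238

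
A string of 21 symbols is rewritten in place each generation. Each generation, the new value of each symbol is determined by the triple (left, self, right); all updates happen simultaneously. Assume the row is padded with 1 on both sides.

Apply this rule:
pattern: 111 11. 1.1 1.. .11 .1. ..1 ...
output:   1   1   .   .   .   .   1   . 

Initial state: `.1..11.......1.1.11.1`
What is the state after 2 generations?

...1.1......1.....1..
..1........1.....1..1

..1........1.....1..1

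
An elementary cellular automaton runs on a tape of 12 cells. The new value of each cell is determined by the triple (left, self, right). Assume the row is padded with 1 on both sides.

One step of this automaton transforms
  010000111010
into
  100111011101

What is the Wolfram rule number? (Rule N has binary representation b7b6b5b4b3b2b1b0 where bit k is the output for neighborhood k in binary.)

position 7: 111 → 1  (bit 7 = 1)
position 8: 110 → 1  (bit 6 = 1)
position 0: 101 → 1  (bit 5 = 1)
position 2: 100 → 0  (bit 4 = 0)
position 6: 011 → 0  (bit 3 = 0)
position 1: 010 → 0  (bit 2 = 0)
position 5: 001 → 1  (bit 1 = 1)
position 3: 000 → 1  (bit 0 = 1)
bits b7..b0 = 11100011 = 227

227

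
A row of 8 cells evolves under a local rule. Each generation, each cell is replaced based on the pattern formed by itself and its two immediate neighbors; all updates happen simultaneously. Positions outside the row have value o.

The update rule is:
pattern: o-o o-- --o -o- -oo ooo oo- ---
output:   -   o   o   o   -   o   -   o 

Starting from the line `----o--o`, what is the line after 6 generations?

oo---o--

ooooooo-
oooooo--
ooooo-oo
oooo---o
ooo-ooo-
oo---o--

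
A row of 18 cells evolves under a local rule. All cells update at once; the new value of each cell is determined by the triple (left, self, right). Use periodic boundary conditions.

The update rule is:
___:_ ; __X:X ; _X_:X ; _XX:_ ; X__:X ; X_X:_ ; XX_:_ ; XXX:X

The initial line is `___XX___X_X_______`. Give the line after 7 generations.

___X_____XXXXXXX__

generation 1: __X__X_XX_XX______
generation 2: _XXXXX______X_____
generation 3: X_XXX_X____XXX____
generation 4: X__X__XX__X_X_X__X
generation 5: _XXXXX__XXX_X_XXX_
generation 6: X_XXX_XX_X__X__X_X
generation 7: ___X_____XXXXXXX__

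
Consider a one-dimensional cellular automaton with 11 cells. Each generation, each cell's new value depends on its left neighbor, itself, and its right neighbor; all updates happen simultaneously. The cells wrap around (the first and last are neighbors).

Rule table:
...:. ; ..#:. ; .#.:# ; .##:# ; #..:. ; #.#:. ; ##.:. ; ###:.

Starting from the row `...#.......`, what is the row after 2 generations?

...#.......

generation 1: ...#.......  (fixed point — unchanged through generation 2)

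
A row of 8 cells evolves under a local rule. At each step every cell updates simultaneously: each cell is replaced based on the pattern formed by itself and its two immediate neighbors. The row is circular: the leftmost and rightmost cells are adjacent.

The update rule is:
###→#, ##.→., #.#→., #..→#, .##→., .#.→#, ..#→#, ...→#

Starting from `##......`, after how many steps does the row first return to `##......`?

..######
##.####.
....##..
####..##
###.##.#
##......

6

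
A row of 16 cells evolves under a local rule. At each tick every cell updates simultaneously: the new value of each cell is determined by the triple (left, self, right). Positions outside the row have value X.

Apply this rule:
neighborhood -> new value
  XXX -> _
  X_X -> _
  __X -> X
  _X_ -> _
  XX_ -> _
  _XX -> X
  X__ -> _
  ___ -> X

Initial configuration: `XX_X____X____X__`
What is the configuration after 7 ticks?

tick 1: _____XXX__XXX__X
tick 2: _XXXXX___XX___XX
tick 3: _X_____XXX__XXX_
tick 4: ___XXXXX___XX___
tick 5: _XXX_____XXX__XX
tick 6: _X___XXXXX___XX_
tick 7: ___XXX_____XXX__

___XXX_____XXX__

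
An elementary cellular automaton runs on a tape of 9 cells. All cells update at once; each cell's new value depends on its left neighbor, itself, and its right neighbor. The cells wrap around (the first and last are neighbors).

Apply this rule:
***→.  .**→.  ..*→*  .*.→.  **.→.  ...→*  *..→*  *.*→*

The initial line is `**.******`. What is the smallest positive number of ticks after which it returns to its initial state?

2

..*......
**.******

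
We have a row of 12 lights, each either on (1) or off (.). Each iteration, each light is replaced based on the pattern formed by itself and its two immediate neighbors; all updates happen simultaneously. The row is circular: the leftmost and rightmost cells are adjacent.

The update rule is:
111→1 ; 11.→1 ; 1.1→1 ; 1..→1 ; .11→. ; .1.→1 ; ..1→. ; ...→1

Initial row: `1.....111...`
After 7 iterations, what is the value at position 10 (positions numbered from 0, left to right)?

iteration 1: 11111..1111.
iteration 2: .11111..1111
iteration 3: 1.11111..111
iteration 4: 11.11111..11
iteration 5: 111.11111..1
iteration 6: 1111.11111..
iteration 7: .1111.11111.
position 10 holds 1

1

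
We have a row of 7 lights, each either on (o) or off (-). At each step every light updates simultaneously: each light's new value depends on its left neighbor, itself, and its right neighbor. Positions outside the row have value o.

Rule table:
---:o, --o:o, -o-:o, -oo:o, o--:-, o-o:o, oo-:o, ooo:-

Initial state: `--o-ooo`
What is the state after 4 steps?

oooo---

-oooo--
oo--o-o
-o-oooo
oooo---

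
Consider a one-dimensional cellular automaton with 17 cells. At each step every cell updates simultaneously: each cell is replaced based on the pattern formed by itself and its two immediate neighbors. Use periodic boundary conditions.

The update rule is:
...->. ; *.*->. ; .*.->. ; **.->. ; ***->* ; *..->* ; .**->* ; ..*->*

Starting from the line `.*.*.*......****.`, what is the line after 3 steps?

*.....*....****.*
.*...*.*..****..*
..*.*...*****.**.

..*.*...*****.**.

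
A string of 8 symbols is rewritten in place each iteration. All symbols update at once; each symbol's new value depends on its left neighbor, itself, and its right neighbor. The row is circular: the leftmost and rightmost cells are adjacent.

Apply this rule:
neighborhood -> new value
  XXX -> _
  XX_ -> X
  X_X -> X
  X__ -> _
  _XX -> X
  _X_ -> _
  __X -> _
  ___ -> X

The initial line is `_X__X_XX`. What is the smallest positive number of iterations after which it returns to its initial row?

4

X____XXX
X_XX_X__
_XXXX___
_X__X_XX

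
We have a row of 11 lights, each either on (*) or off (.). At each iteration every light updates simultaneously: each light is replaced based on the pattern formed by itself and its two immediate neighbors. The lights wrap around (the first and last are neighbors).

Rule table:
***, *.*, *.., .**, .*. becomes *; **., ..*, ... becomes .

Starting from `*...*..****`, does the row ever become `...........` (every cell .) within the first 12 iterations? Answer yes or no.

no

iteration 1: .*..**.****
iteration 2: ***.*.****.
iteration 3: **.******.*
iteration 4: *.******.**
iteration 5: .******.***
iteration 6: ******.***.
iteration 7: *****.***.*
iteration 8: ****.***.**
iteration 9: ***.***.***
iteration 10: **.***.****
iteration 11: *.***.*****
iteration 12: .***.******
iteration 12 is .***.******, still not uniform .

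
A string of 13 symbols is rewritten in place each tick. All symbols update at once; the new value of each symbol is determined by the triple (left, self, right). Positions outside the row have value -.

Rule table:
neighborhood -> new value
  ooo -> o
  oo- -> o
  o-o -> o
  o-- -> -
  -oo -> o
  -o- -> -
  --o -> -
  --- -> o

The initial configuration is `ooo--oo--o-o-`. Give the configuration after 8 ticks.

ooo--oo---o--
ooo--oo-o---o
ooo--ooo--o--
ooo--ooo----o
ooo--ooo-oo--
ooo--oooooo-o
ooo--ooooooo-
ooo--ooooooo-

ooo--ooooooo-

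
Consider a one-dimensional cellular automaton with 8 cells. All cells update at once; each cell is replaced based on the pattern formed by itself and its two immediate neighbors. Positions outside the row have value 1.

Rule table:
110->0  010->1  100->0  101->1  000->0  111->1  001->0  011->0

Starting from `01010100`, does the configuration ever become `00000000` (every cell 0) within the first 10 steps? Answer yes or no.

11111100
11111000
11110000
11100000
11000000
10000000
00000000
all cells are 0 at step 7

yes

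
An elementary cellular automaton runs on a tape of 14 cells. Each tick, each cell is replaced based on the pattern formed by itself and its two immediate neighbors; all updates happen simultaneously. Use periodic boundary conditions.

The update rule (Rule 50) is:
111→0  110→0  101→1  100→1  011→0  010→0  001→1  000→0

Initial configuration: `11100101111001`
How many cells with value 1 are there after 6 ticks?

00011010000110
00100101001001
11011010110110
00100101001001  (repeats tick 2; period 2)
tick 6: 00100101001001
count of 1: 5

5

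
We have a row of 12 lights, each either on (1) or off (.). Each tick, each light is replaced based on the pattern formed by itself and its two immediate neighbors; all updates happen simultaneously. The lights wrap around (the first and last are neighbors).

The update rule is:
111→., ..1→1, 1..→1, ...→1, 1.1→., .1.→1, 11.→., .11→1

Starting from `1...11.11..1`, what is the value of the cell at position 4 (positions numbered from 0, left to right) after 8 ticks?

.

tick 1: .1111..1.111
tick 2: .1...111.1..
tick 3: 111111...111
tick 4: ......1111..
tick 5: 1111111...11
tick 6: .......1111.
tick 7: 11111111...1
tick 8: ........1111
position 4 holds .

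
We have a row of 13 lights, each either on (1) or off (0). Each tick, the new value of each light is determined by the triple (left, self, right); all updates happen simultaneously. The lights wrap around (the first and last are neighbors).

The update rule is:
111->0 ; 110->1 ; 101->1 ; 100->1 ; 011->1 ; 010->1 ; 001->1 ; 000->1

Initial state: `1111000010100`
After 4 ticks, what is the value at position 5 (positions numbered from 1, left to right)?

0

tick 1: 1001111111111
tick 2: 1111000000000
tick 3: 1001111111111  (repeats tick 1; period 2)
tick 4: 1111000000000
position 5 holds 0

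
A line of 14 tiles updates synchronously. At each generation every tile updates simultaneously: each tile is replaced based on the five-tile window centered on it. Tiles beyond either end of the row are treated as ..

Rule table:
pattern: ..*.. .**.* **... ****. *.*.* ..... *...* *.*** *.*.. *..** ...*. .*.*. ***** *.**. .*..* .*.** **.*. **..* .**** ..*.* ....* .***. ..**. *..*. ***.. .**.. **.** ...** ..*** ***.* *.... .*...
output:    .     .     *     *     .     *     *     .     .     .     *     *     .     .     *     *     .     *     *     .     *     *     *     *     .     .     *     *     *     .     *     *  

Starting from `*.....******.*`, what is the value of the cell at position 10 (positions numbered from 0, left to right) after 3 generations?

.*******..*...
***...*.**.***
**.***.*..*.*.
position 10 holds *

*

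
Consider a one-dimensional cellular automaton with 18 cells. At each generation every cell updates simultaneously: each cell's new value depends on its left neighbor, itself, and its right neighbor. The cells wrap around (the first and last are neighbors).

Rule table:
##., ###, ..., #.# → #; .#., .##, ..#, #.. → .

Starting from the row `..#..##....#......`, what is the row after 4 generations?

generation 1: #.....#.##...#####
generation 2: #.###..#.#.#..####
generation 3: ##.##...#.#....###
generation 4: ###.#.#..#..##..##

###.#.#..#..##..##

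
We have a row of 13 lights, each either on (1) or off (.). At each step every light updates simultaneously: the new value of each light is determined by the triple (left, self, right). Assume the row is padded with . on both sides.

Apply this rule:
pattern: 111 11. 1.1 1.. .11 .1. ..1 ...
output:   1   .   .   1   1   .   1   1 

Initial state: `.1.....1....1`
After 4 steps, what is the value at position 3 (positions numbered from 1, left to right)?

1

1.11111.1111.
..1111..111.1
11111.1111...
1111..111.111
position 3 holds 1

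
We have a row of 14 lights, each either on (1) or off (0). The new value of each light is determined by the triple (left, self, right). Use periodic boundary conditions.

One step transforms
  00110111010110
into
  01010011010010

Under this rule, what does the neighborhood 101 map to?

0

At position 4 the neighborhood is 101; the next row has 0 there.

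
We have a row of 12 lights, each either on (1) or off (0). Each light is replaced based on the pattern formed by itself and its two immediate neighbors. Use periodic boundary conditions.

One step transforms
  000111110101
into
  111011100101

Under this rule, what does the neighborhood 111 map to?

At position 4 the neighborhood is 111; the next row has 1 there.

1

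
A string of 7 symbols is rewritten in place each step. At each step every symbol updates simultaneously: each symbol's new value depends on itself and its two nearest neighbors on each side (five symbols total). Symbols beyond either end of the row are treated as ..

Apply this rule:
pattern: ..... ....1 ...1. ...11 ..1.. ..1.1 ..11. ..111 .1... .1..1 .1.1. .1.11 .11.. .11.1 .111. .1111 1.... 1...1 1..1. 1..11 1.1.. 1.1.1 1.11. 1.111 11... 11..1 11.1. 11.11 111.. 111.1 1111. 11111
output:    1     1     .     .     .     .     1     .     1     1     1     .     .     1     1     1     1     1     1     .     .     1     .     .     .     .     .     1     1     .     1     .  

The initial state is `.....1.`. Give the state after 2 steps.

1111..1
.111.1.

.111.1.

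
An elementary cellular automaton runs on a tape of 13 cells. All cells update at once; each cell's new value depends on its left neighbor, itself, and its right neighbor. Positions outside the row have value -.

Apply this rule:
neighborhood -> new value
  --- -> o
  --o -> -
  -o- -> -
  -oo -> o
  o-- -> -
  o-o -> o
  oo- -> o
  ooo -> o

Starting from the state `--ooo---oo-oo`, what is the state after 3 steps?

o-ooo-o-ooooo
-ooooo-oooooo
-oooooooooooo

-oooooooooooo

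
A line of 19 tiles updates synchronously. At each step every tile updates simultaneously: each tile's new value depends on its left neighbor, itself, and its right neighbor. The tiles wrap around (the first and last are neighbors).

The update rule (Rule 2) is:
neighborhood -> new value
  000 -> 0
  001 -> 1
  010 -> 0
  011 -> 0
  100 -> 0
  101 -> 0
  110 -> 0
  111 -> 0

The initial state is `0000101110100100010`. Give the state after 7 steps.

step 1: 0001000000001000100
step 2: 0010000000010001000
step 3: 0100000000100010000
step 4: 1000000001000100000
step 5: 0000000010001000001
step 6: 0000000100010000010
step 7: 0000001000100000100

0000001000100000100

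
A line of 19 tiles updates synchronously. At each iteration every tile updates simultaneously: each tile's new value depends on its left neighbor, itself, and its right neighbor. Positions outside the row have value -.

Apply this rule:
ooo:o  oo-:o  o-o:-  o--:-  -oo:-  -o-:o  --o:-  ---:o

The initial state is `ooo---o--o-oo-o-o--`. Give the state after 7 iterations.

o-o-o-o--o--o-o-o-o

iteration 1: -oo-o-o--o--o-o-o-o
iteration 2: --o-o-o--o--o-o-o-o
iteration 3: o-o-o-o--o--o-o-o-o
iteration 4: o-o-o-o--o--o-o-o-o  (fixed point — unchanged through iteration 7)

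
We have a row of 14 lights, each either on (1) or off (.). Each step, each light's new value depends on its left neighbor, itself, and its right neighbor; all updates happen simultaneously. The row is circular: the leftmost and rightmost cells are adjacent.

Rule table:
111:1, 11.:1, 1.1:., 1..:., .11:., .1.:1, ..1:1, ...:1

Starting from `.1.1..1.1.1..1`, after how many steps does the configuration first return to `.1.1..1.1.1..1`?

2

.1.1.11.1.1.11
.1.1..1.1.1..1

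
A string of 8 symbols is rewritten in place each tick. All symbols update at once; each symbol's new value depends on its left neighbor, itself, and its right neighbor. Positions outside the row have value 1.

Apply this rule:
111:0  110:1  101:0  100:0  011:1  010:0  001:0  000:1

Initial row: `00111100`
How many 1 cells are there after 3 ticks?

00100100
00000000
01111110
count of 1: 6

6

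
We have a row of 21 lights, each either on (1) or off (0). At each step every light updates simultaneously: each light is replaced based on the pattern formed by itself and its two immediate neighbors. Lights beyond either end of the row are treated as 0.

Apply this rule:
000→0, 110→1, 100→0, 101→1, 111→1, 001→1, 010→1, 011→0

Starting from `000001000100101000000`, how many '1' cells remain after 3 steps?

11

000011001101111000000
000101010110111000000
001111111011011000000
count of 1: 11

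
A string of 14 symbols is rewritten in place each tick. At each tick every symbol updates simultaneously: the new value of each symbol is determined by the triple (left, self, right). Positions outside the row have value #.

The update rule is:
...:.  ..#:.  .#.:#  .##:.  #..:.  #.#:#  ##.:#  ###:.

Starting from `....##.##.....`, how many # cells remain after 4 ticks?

1

.....##.#.....
......###.....
........#.....
........#.....
count of #: 1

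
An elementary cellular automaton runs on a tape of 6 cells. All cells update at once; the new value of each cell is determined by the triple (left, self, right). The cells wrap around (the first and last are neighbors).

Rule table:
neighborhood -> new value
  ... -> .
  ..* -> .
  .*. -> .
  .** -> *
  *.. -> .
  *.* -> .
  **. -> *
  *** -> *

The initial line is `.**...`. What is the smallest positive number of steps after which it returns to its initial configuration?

1

step 1: .**...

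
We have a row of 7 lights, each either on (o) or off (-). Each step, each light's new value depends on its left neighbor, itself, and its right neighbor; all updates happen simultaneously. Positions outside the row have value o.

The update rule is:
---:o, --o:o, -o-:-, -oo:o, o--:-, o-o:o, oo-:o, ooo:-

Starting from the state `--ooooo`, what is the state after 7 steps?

step 1: -oo----
step 2: ooo-ooo
step 3: --ooo--
step 4: -oo-o-o
step 5: oooo-oo
step 6: ---ooo-
step 7: -ooo-oo

-ooo-oo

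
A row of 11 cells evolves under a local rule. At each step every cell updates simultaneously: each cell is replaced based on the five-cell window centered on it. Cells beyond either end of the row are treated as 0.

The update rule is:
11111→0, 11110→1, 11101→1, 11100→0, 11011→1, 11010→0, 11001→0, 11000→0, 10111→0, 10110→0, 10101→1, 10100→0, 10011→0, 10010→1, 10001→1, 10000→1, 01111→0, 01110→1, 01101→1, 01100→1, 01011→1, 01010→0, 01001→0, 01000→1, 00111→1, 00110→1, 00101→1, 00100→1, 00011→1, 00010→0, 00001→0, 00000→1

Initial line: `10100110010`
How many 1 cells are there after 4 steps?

10000110111
11101111010
11110011001
10100011011
count of 1: 6

6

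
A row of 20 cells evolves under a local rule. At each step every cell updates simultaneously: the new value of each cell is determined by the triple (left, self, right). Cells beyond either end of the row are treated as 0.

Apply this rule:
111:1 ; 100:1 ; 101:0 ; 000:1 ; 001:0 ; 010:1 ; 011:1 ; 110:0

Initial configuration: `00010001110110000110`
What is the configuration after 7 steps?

step 1: 11011101100101110101
step 2: 10011001010101100101
step 3: 11010101010101010101
step 4: 10010101010101010101
step 5: 11010101010101010101  (repeats step 3; period 2)
step 7: 11010101010101010101

11010101010101010101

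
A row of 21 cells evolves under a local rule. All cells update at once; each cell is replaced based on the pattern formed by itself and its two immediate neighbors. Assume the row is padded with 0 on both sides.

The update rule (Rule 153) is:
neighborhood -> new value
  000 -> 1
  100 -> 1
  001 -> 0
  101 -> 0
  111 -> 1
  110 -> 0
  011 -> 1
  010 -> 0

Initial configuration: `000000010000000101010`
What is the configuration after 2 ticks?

111110101111101111100

111111001111110000001
111110101111101111100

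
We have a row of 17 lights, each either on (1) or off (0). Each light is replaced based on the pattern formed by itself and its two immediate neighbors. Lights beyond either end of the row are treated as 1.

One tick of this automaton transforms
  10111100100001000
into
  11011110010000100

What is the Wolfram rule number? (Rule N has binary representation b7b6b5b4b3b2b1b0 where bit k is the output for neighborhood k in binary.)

position 3: 111 → 1  (bit 7 = 1)
position 0: 110 → 1  (bit 6 = 1)
position 1: 101 → 1  (bit 5 = 1)
position 6: 100 → 1  (bit 4 = 1)
position 2: 011 → 0  (bit 3 = 0)
position 8: 010 → 0  (bit 2 = 0)
position 7: 001 → 0  (bit 1 = 0)
position 10: 000 → 0  (bit 0 = 0)
bits b7..b0 = 11110000 = 240

240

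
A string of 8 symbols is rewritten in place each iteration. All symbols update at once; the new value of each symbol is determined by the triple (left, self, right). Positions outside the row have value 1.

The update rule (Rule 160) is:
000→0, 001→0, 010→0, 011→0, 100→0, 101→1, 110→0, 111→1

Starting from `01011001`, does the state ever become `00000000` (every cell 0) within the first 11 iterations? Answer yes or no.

10100000
01000000
10000000
00000000
all cells are 0 at iteration 4

yes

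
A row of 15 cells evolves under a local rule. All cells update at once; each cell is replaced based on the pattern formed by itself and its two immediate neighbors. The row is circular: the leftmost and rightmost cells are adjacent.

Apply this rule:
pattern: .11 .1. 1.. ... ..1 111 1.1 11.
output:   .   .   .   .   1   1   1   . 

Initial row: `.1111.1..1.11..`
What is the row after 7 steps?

..1.1....1.1..1

step 1: 1.11.1..1.1....
step 2: .1..1..1.1....1
step 3: 1..1..1.1....1.
step 4: ..1..1.1....1.1
step 5: .1..1.1....1.1.
step 6: 1..1.1....1.1..
step 7: ..1.1....1.1..1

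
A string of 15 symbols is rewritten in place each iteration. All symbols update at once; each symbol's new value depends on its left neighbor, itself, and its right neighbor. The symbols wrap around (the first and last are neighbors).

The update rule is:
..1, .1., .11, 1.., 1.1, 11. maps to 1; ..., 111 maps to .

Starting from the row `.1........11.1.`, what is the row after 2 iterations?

111......111111
..11....11.....

..11....11.....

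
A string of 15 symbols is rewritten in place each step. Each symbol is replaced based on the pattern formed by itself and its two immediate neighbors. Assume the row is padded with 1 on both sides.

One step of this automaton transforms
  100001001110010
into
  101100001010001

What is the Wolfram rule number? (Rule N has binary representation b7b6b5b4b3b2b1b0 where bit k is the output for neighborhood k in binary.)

105

position 9: 111 → 0  (bit 7 = 0)
position 0: 110 → 1  (bit 6 = 1)
position 14: 101 → 1  (bit 5 = 1)
position 1: 100 → 0  (bit 4 = 0)
position 8: 011 → 1  (bit 3 = 1)
position 5: 010 → 0  (bit 2 = 0)
position 4: 001 → 0  (bit 1 = 0)
position 2: 000 → 1  (bit 0 = 1)
bits b7..b0 = 01101001 = 105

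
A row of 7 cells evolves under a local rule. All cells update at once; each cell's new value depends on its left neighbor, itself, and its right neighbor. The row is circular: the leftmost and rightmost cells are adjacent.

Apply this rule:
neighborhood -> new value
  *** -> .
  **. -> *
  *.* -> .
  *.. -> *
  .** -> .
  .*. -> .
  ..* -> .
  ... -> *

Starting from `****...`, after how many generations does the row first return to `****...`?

14

...***.
**...**
.***...
...****
**....*
.****..
....***
***...*
..***..
*...***
***....
..****.
*....**
****...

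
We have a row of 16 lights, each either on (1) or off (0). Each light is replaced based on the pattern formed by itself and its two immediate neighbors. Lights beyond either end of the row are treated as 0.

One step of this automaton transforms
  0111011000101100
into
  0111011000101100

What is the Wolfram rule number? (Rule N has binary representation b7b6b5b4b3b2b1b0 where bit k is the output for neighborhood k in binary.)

position 2: 111 → 1  (bit 7 = 1)
position 3: 110 → 1  (bit 6 = 1)
position 4: 101 → 0  (bit 5 = 0)
position 7: 100 → 0  (bit 4 = 0)
position 1: 011 → 1  (bit 3 = 1)
position 10: 010 → 1  (bit 2 = 1)
position 0: 001 → 0  (bit 1 = 0)
position 8: 000 → 0  (bit 0 = 0)
bits b7..b0 = 11001100 = 204

204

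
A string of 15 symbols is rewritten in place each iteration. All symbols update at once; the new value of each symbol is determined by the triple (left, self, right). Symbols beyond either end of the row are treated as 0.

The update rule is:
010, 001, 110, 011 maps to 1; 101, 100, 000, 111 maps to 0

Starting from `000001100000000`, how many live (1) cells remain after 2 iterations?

000011100000000
000110100000000
count of 1: 3

3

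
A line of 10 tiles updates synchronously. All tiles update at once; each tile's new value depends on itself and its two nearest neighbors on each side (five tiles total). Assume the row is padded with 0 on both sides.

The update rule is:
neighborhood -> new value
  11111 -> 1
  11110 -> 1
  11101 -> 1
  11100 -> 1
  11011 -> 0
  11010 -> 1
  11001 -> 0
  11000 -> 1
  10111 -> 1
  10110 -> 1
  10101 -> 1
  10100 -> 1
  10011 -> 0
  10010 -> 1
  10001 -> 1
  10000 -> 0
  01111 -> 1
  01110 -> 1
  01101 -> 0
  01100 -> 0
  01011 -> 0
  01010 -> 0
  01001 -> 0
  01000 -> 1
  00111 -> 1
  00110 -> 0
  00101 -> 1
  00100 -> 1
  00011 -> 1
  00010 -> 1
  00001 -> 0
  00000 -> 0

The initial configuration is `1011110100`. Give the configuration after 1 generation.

1011111110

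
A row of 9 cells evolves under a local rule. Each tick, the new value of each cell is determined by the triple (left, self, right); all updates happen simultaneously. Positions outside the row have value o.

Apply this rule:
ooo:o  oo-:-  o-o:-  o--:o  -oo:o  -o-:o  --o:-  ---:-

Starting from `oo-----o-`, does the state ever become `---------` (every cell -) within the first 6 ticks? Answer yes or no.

o-o----o-
--oo---o-
o-o-o--o-
--o-oo-o-
o-o-o--o-  (repeats tick 3; period 2)
tick 6: --o-oo-o-
tick 6 is --o-oo-o-, still not uniform -

no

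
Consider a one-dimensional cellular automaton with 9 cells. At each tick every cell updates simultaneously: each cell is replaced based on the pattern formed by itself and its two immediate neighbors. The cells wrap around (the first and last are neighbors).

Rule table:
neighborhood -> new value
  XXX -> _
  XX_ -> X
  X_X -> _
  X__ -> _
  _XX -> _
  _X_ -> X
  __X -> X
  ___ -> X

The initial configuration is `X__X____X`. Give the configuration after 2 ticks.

X_XX_XXX_
X__X___X_

X__X___X_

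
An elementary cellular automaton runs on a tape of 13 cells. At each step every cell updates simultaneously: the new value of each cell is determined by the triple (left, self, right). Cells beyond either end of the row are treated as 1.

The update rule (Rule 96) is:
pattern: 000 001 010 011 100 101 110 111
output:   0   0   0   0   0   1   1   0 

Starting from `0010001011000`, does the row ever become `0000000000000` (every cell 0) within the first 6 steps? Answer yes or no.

step 1: 0000000101000
step 2: 0000000010000
step 3: 0000000000000
all cells are 0 at step 3

yes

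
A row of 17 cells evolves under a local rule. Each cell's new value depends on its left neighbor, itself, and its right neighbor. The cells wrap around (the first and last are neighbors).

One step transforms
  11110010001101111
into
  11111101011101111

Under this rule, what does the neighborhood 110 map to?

At position 3 the neighborhood is 110; the next row has 1 there.

1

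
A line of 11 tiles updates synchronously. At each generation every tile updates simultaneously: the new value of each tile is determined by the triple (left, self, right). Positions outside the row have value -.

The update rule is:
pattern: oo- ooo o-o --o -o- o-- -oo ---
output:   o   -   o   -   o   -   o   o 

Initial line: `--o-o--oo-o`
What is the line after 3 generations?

o-ooo--o--o

generation 1: o-ooo--oooo
generation 2: ooo-o--o--o
generation 3: o-ooo--o--o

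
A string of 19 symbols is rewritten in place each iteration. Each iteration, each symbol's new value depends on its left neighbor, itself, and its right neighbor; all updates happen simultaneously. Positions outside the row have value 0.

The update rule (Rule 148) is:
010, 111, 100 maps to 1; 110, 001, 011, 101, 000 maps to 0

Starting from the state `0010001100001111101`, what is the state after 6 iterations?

0000000010001010101

0011000010000111001
0000100011000010101
0000110000100010101
0000001000110010101
0000001100001010101
0000000010001010101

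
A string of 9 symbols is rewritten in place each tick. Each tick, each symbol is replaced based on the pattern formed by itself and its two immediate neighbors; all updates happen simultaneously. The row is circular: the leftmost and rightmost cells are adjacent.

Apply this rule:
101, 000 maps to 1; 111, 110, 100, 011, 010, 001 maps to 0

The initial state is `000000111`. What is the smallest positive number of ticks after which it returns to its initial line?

2

tick 1: 011110000
tick 2: 000000111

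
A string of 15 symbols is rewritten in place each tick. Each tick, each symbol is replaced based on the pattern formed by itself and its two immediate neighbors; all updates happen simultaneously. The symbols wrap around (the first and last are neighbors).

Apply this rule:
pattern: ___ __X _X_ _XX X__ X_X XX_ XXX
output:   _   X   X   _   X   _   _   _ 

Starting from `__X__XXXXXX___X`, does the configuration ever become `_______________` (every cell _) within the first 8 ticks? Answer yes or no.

XXXXX______X_XX
_____X____XX___
____XXX__X__X__
___X___XXXXXXX_
__XXX_X_______X
XX____XX_____XX
__X__X__X___X__
_XXXXXXXXX_XXX_
tick 8 is _XXXXXXXXX_XXX_, still not uniform _

no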